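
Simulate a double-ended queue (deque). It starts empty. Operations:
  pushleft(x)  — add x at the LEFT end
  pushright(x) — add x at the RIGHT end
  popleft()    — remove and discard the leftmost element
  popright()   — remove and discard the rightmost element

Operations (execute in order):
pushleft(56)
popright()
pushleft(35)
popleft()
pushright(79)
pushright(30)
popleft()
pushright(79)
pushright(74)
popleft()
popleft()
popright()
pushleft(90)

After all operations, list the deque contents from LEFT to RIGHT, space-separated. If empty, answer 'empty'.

pushleft(56): [56]
popright(): []
pushleft(35): [35]
popleft(): []
pushright(79): [79]
pushright(30): [79, 30]
popleft(): [30]
pushright(79): [30, 79]
pushright(74): [30, 79, 74]
popleft(): [79, 74]
popleft(): [74]
popright(): []
pushleft(90): [90]

Answer: 90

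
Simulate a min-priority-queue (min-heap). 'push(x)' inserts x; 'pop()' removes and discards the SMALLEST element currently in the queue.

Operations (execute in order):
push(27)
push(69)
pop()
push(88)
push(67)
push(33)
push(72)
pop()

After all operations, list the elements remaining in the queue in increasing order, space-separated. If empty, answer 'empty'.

push(27): heap contents = [27]
push(69): heap contents = [27, 69]
pop() → 27: heap contents = [69]
push(88): heap contents = [69, 88]
push(67): heap contents = [67, 69, 88]
push(33): heap contents = [33, 67, 69, 88]
push(72): heap contents = [33, 67, 69, 72, 88]
pop() → 33: heap contents = [67, 69, 72, 88]

Answer: 67 69 72 88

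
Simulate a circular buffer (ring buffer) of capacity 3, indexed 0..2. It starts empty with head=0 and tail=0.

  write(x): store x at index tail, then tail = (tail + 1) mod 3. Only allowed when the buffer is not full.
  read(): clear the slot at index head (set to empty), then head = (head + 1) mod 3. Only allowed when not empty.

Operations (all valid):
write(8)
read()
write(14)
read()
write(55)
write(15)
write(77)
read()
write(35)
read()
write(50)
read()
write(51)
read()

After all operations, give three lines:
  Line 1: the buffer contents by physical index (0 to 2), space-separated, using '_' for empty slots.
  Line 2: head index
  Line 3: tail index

Answer: 50 51 _
0
2

Derivation:
write(8): buf=[8 _ _], head=0, tail=1, size=1
read(): buf=[_ _ _], head=1, tail=1, size=0
write(14): buf=[_ 14 _], head=1, tail=2, size=1
read(): buf=[_ _ _], head=2, tail=2, size=0
write(55): buf=[_ _ 55], head=2, tail=0, size=1
write(15): buf=[15 _ 55], head=2, tail=1, size=2
write(77): buf=[15 77 55], head=2, tail=2, size=3
read(): buf=[15 77 _], head=0, tail=2, size=2
write(35): buf=[15 77 35], head=0, tail=0, size=3
read(): buf=[_ 77 35], head=1, tail=0, size=2
write(50): buf=[50 77 35], head=1, tail=1, size=3
read(): buf=[50 _ 35], head=2, tail=1, size=2
write(51): buf=[50 51 35], head=2, tail=2, size=3
read(): buf=[50 51 _], head=0, tail=2, size=2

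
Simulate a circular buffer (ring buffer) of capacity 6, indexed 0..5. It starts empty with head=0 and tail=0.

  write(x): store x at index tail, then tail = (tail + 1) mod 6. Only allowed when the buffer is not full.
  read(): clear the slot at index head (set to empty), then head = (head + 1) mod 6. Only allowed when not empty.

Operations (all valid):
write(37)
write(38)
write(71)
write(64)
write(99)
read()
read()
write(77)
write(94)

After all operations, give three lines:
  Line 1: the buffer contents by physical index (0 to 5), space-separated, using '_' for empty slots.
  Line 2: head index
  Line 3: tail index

Answer: 94 _ 71 64 99 77
2
1

Derivation:
write(37): buf=[37 _ _ _ _ _], head=0, tail=1, size=1
write(38): buf=[37 38 _ _ _ _], head=0, tail=2, size=2
write(71): buf=[37 38 71 _ _ _], head=0, tail=3, size=3
write(64): buf=[37 38 71 64 _ _], head=0, tail=4, size=4
write(99): buf=[37 38 71 64 99 _], head=0, tail=5, size=5
read(): buf=[_ 38 71 64 99 _], head=1, tail=5, size=4
read(): buf=[_ _ 71 64 99 _], head=2, tail=5, size=3
write(77): buf=[_ _ 71 64 99 77], head=2, tail=0, size=4
write(94): buf=[94 _ 71 64 99 77], head=2, tail=1, size=5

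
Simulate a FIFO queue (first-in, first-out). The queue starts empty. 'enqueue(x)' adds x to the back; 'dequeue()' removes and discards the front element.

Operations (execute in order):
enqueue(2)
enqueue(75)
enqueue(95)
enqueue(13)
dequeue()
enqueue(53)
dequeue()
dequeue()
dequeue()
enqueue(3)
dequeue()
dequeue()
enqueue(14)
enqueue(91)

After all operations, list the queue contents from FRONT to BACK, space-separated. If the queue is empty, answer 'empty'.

Answer: 14 91

Derivation:
enqueue(2): [2]
enqueue(75): [2, 75]
enqueue(95): [2, 75, 95]
enqueue(13): [2, 75, 95, 13]
dequeue(): [75, 95, 13]
enqueue(53): [75, 95, 13, 53]
dequeue(): [95, 13, 53]
dequeue(): [13, 53]
dequeue(): [53]
enqueue(3): [53, 3]
dequeue(): [3]
dequeue(): []
enqueue(14): [14]
enqueue(91): [14, 91]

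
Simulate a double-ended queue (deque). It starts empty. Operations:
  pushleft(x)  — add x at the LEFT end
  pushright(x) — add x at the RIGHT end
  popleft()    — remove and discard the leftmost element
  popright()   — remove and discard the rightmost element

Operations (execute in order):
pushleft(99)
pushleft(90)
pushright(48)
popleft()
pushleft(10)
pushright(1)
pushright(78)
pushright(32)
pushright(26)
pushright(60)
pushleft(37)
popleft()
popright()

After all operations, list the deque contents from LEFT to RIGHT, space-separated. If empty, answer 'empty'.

Answer: 10 99 48 1 78 32 26

Derivation:
pushleft(99): [99]
pushleft(90): [90, 99]
pushright(48): [90, 99, 48]
popleft(): [99, 48]
pushleft(10): [10, 99, 48]
pushright(1): [10, 99, 48, 1]
pushright(78): [10, 99, 48, 1, 78]
pushright(32): [10, 99, 48, 1, 78, 32]
pushright(26): [10, 99, 48, 1, 78, 32, 26]
pushright(60): [10, 99, 48, 1, 78, 32, 26, 60]
pushleft(37): [37, 10, 99, 48, 1, 78, 32, 26, 60]
popleft(): [10, 99, 48, 1, 78, 32, 26, 60]
popright(): [10, 99, 48, 1, 78, 32, 26]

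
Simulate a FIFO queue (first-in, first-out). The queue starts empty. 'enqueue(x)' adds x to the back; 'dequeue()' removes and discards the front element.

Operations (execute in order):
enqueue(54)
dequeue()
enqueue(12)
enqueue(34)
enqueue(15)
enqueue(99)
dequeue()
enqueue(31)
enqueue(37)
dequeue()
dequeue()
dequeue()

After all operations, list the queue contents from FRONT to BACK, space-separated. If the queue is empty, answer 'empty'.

enqueue(54): [54]
dequeue(): []
enqueue(12): [12]
enqueue(34): [12, 34]
enqueue(15): [12, 34, 15]
enqueue(99): [12, 34, 15, 99]
dequeue(): [34, 15, 99]
enqueue(31): [34, 15, 99, 31]
enqueue(37): [34, 15, 99, 31, 37]
dequeue(): [15, 99, 31, 37]
dequeue(): [99, 31, 37]
dequeue(): [31, 37]

Answer: 31 37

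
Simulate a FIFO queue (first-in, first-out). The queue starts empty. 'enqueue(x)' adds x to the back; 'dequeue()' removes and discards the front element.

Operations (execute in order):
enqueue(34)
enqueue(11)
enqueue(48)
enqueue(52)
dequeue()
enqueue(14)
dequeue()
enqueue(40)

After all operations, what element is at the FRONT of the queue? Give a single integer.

enqueue(34): queue = [34]
enqueue(11): queue = [34, 11]
enqueue(48): queue = [34, 11, 48]
enqueue(52): queue = [34, 11, 48, 52]
dequeue(): queue = [11, 48, 52]
enqueue(14): queue = [11, 48, 52, 14]
dequeue(): queue = [48, 52, 14]
enqueue(40): queue = [48, 52, 14, 40]

Answer: 48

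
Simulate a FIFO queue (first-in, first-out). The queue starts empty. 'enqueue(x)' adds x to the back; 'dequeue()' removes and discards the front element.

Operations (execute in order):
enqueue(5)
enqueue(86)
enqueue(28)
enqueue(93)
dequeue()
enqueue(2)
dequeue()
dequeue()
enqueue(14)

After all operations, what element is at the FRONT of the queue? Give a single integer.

enqueue(5): queue = [5]
enqueue(86): queue = [5, 86]
enqueue(28): queue = [5, 86, 28]
enqueue(93): queue = [5, 86, 28, 93]
dequeue(): queue = [86, 28, 93]
enqueue(2): queue = [86, 28, 93, 2]
dequeue(): queue = [28, 93, 2]
dequeue(): queue = [93, 2]
enqueue(14): queue = [93, 2, 14]

Answer: 93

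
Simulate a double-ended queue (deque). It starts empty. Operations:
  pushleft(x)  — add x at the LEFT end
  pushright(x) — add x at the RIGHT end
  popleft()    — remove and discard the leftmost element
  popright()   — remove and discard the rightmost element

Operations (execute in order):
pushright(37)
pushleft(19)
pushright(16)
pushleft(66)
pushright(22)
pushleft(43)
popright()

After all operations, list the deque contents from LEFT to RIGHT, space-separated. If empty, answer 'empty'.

pushright(37): [37]
pushleft(19): [19, 37]
pushright(16): [19, 37, 16]
pushleft(66): [66, 19, 37, 16]
pushright(22): [66, 19, 37, 16, 22]
pushleft(43): [43, 66, 19, 37, 16, 22]
popright(): [43, 66, 19, 37, 16]

Answer: 43 66 19 37 16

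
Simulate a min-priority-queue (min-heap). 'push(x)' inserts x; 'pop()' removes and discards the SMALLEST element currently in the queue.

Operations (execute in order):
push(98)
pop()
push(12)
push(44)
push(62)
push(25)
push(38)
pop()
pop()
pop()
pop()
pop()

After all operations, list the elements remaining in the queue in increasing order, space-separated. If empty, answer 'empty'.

push(98): heap contents = [98]
pop() → 98: heap contents = []
push(12): heap contents = [12]
push(44): heap contents = [12, 44]
push(62): heap contents = [12, 44, 62]
push(25): heap contents = [12, 25, 44, 62]
push(38): heap contents = [12, 25, 38, 44, 62]
pop() → 12: heap contents = [25, 38, 44, 62]
pop() → 25: heap contents = [38, 44, 62]
pop() → 38: heap contents = [44, 62]
pop() → 44: heap contents = [62]
pop() → 62: heap contents = []

Answer: empty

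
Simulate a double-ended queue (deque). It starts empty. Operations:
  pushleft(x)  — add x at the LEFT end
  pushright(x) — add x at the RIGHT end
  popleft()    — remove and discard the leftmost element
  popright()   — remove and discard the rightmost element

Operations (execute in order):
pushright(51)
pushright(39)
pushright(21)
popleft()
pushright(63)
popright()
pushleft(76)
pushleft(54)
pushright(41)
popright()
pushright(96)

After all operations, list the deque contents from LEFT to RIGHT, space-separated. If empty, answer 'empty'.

Answer: 54 76 39 21 96

Derivation:
pushright(51): [51]
pushright(39): [51, 39]
pushright(21): [51, 39, 21]
popleft(): [39, 21]
pushright(63): [39, 21, 63]
popright(): [39, 21]
pushleft(76): [76, 39, 21]
pushleft(54): [54, 76, 39, 21]
pushright(41): [54, 76, 39, 21, 41]
popright(): [54, 76, 39, 21]
pushright(96): [54, 76, 39, 21, 96]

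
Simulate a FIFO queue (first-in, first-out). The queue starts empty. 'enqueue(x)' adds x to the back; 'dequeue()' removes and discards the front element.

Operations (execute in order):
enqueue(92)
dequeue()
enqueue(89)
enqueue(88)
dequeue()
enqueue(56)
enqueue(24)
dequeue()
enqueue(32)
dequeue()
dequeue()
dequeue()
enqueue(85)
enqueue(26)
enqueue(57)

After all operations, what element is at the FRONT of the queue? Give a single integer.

Answer: 85

Derivation:
enqueue(92): queue = [92]
dequeue(): queue = []
enqueue(89): queue = [89]
enqueue(88): queue = [89, 88]
dequeue(): queue = [88]
enqueue(56): queue = [88, 56]
enqueue(24): queue = [88, 56, 24]
dequeue(): queue = [56, 24]
enqueue(32): queue = [56, 24, 32]
dequeue(): queue = [24, 32]
dequeue(): queue = [32]
dequeue(): queue = []
enqueue(85): queue = [85]
enqueue(26): queue = [85, 26]
enqueue(57): queue = [85, 26, 57]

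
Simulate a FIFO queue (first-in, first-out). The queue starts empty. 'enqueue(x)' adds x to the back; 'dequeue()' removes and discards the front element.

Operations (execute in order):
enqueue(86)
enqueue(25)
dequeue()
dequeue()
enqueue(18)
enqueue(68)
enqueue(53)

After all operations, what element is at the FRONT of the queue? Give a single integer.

enqueue(86): queue = [86]
enqueue(25): queue = [86, 25]
dequeue(): queue = [25]
dequeue(): queue = []
enqueue(18): queue = [18]
enqueue(68): queue = [18, 68]
enqueue(53): queue = [18, 68, 53]

Answer: 18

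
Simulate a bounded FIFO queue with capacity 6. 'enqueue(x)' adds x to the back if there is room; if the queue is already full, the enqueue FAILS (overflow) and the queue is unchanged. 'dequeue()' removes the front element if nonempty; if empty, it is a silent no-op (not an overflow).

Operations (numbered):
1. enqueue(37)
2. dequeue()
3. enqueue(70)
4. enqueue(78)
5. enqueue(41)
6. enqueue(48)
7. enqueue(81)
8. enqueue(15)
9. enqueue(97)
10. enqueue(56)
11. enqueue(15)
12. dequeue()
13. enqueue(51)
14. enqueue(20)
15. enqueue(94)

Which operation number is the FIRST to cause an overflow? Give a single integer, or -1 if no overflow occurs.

1. enqueue(37): size=1
2. dequeue(): size=0
3. enqueue(70): size=1
4. enqueue(78): size=2
5. enqueue(41): size=3
6. enqueue(48): size=4
7. enqueue(81): size=5
8. enqueue(15): size=6
9. enqueue(97): size=6=cap → OVERFLOW (fail)
10. enqueue(56): size=6=cap → OVERFLOW (fail)
11. enqueue(15): size=6=cap → OVERFLOW (fail)
12. dequeue(): size=5
13. enqueue(51): size=6
14. enqueue(20): size=6=cap → OVERFLOW (fail)
15. enqueue(94): size=6=cap → OVERFLOW (fail)

Answer: 9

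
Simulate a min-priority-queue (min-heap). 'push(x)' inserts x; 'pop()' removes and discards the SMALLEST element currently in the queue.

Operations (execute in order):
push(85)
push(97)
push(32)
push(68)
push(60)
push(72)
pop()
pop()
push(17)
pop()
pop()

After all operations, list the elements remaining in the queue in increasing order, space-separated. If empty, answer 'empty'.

Answer: 72 85 97

Derivation:
push(85): heap contents = [85]
push(97): heap contents = [85, 97]
push(32): heap contents = [32, 85, 97]
push(68): heap contents = [32, 68, 85, 97]
push(60): heap contents = [32, 60, 68, 85, 97]
push(72): heap contents = [32, 60, 68, 72, 85, 97]
pop() → 32: heap contents = [60, 68, 72, 85, 97]
pop() → 60: heap contents = [68, 72, 85, 97]
push(17): heap contents = [17, 68, 72, 85, 97]
pop() → 17: heap contents = [68, 72, 85, 97]
pop() → 68: heap contents = [72, 85, 97]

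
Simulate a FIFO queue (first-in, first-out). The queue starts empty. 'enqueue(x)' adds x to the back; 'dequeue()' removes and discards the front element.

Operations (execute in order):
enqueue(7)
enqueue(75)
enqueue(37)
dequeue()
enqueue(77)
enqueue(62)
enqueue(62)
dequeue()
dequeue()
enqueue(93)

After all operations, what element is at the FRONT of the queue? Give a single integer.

enqueue(7): queue = [7]
enqueue(75): queue = [7, 75]
enqueue(37): queue = [7, 75, 37]
dequeue(): queue = [75, 37]
enqueue(77): queue = [75, 37, 77]
enqueue(62): queue = [75, 37, 77, 62]
enqueue(62): queue = [75, 37, 77, 62, 62]
dequeue(): queue = [37, 77, 62, 62]
dequeue(): queue = [77, 62, 62]
enqueue(93): queue = [77, 62, 62, 93]

Answer: 77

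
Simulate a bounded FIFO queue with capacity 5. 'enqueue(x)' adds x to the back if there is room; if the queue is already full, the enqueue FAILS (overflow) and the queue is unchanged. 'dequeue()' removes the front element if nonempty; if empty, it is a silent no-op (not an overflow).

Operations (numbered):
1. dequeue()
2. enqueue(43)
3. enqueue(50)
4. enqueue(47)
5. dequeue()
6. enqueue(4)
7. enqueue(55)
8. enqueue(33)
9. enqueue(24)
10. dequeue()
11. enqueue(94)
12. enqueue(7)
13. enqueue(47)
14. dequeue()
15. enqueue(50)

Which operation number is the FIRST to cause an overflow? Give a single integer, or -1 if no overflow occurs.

Answer: 9

Derivation:
1. dequeue(): empty, no-op, size=0
2. enqueue(43): size=1
3. enqueue(50): size=2
4. enqueue(47): size=3
5. dequeue(): size=2
6. enqueue(4): size=3
7. enqueue(55): size=4
8. enqueue(33): size=5
9. enqueue(24): size=5=cap → OVERFLOW (fail)
10. dequeue(): size=4
11. enqueue(94): size=5
12. enqueue(7): size=5=cap → OVERFLOW (fail)
13. enqueue(47): size=5=cap → OVERFLOW (fail)
14. dequeue(): size=4
15. enqueue(50): size=5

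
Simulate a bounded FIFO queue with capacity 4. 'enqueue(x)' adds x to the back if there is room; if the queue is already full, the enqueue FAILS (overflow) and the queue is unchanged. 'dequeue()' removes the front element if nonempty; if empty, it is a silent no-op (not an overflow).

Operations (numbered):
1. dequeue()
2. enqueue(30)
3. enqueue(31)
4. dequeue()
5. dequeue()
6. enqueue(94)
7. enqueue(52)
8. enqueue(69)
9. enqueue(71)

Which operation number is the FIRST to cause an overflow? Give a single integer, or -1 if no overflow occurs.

Answer: -1

Derivation:
1. dequeue(): empty, no-op, size=0
2. enqueue(30): size=1
3. enqueue(31): size=2
4. dequeue(): size=1
5. dequeue(): size=0
6. enqueue(94): size=1
7. enqueue(52): size=2
8. enqueue(69): size=3
9. enqueue(71): size=4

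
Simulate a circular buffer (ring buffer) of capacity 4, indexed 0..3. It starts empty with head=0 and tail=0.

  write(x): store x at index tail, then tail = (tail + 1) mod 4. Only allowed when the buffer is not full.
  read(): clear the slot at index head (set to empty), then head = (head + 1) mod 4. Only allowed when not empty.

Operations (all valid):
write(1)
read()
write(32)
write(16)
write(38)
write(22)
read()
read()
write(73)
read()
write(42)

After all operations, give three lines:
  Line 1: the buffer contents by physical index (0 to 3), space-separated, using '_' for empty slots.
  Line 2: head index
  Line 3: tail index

Answer: 22 73 42 _
0
3

Derivation:
write(1): buf=[1 _ _ _], head=0, tail=1, size=1
read(): buf=[_ _ _ _], head=1, tail=1, size=0
write(32): buf=[_ 32 _ _], head=1, tail=2, size=1
write(16): buf=[_ 32 16 _], head=1, tail=3, size=2
write(38): buf=[_ 32 16 38], head=1, tail=0, size=3
write(22): buf=[22 32 16 38], head=1, tail=1, size=4
read(): buf=[22 _ 16 38], head=2, tail=1, size=3
read(): buf=[22 _ _ 38], head=3, tail=1, size=2
write(73): buf=[22 73 _ 38], head=3, tail=2, size=3
read(): buf=[22 73 _ _], head=0, tail=2, size=2
write(42): buf=[22 73 42 _], head=0, tail=3, size=3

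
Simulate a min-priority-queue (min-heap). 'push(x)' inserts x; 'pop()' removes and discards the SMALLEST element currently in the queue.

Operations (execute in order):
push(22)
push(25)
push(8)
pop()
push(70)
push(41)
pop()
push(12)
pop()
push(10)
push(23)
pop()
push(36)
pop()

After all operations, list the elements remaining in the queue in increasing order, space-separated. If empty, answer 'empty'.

push(22): heap contents = [22]
push(25): heap contents = [22, 25]
push(8): heap contents = [8, 22, 25]
pop() → 8: heap contents = [22, 25]
push(70): heap contents = [22, 25, 70]
push(41): heap contents = [22, 25, 41, 70]
pop() → 22: heap contents = [25, 41, 70]
push(12): heap contents = [12, 25, 41, 70]
pop() → 12: heap contents = [25, 41, 70]
push(10): heap contents = [10, 25, 41, 70]
push(23): heap contents = [10, 23, 25, 41, 70]
pop() → 10: heap contents = [23, 25, 41, 70]
push(36): heap contents = [23, 25, 36, 41, 70]
pop() → 23: heap contents = [25, 36, 41, 70]

Answer: 25 36 41 70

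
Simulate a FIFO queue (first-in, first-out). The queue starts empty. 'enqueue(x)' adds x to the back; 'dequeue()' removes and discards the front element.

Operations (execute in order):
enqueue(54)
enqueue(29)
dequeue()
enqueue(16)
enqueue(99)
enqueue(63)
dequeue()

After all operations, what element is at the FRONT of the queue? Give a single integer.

Answer: 16

Derivation:
enqueue(54): queue = [54]
enqueue(29): queue = [54, 29]
dequeue(): queue = [29]
enqueue(16): queue = [29, 16]
enqueue(99): queue = [29, 16, 99]
enqueue(63): queue = [29, 16, 99, 63]
dequeue(): queue = [16, 99, 63]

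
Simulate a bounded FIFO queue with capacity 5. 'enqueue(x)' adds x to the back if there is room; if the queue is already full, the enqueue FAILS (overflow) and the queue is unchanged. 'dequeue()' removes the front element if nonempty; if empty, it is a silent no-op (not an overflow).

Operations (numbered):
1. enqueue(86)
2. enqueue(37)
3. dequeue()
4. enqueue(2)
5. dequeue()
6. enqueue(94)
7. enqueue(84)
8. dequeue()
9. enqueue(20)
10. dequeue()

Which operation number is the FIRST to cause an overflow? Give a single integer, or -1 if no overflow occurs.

1. enqueue(86): size=1
2. enqueue(37): size=2
3. dequeue(): size=1
4. enqueue(2): size=2
5. dequeue(): size=1
6. enqueue(94): size=2
7. enqueue(84): size=3
8. dequeue(): size=2
9. enqueue(20): size=3
10. dequeue(): size=2

Answer: -1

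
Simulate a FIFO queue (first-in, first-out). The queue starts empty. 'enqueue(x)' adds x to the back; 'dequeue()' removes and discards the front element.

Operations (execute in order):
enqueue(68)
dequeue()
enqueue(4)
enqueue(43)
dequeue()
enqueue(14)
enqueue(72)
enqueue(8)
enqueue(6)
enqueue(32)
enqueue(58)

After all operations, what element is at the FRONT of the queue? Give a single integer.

enqueue(68): queue = [68]
dequeue(): queue = []
enqueue(4): queue = [4]
enqueue(43): queue = [4, 43]
dequeue(): queue = [43]
enqueue(14): queue = [43, 14]
enqueue(72): queue = [43, 14, 72]
enqueue(8): queue = [43, 14, 72, 8]
enqueue(6): queue = [43, 14, 72, 8, 6]
enqueue(32): queue = [43, 14, 72, 8, 6, 32]
enqueue(58): queue = [43, 14, 72, 8, 6, 32, 58]

Answer: 43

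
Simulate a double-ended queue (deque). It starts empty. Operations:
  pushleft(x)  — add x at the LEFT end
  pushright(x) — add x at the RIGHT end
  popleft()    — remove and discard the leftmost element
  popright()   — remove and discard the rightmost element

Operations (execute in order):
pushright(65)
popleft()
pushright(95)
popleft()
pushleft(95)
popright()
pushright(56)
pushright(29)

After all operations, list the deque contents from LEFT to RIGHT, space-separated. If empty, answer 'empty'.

Answer: 56 29

Derivation:
pushright(65): [65]
popleft(): []
pushright(95): [95]
popleft(): []
pushleft(95): [95]
popright(): []
pushright(56): [56]
pushright(29): [56, 29]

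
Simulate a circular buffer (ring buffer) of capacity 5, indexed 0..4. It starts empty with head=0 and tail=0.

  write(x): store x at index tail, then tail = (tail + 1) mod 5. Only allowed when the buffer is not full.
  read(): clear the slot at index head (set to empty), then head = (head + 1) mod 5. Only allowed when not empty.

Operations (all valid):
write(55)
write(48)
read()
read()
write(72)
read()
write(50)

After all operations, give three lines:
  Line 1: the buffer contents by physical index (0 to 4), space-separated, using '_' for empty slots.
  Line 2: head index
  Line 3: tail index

write(55): buf=[55 _ _ _ _], head=0, tail=1, size=1
write(48): buf=[55 48 _ _ _], head=0, tail=2, size=2
read(): buf=[_ 48 _ _ _], head=1, tail=2, size=1
read(): buf=[_ _ _ _ _], head=2, tail=2, size=0
write(72): buf=[_ _ 72 _ _], head=2, tail=3, size=1
read(): buf=[_ _ _ _ _], head=3, tail=3, size=0
write(50): buf=[_ _ _ 50 _], head=3, tail=4, size=1

Answer: _ _ _ 50 _
3
4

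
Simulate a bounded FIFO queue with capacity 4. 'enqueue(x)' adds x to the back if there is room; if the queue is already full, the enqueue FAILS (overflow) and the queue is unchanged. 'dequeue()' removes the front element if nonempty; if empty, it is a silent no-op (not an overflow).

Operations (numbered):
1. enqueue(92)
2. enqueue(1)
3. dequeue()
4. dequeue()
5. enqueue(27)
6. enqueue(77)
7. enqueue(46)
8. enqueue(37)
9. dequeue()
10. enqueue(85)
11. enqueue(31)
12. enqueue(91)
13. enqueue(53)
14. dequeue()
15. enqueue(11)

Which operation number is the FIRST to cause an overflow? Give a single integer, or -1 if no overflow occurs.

1. enqueue(92): size=1
2. enqueue(1): size=2
3. dequeue(): size=1
4. dequeue(): size=0
5. enqueue(27): size=1
6. enqueue(77): size=2
7. enqueue(46): size=3
8. enqueue(37): size=4
9. dequeue(): size=3
10. enqueue(85): size=4
11. enqueue(31): size=4=cap → OVERFLOW (fail)
12. enqueue(91): size=4=cap → OVERFLOW (fail)
13. enqueue(53): size=4=cap → OVERFLOW (fail)
14. dequeue(): size=3
15. enqueue(11): size=4

Answer: 11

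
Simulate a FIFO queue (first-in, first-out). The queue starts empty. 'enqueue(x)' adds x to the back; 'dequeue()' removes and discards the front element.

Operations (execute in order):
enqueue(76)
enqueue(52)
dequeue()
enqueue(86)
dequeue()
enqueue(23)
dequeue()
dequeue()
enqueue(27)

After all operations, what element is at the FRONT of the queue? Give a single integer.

enqueue(76): queue = [76]
enqueue(52): queue = [76, 52]
dequeue(): queue = [52]
enqueue(86): queue = [52, 86]
dequeue(): queue = [86]
enqueue(23): queue = [86, 23]
dequeue(): queue = [23]
dequeue(): queue = []
enqueue(27): queue = [27]

Answer: 27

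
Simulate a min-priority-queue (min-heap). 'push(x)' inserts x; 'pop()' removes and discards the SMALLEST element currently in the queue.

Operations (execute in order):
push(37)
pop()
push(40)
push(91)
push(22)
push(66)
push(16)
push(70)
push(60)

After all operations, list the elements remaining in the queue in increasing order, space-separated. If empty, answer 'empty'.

Answer: 16 22 40 60 66 70 91

Derivation:
push(37): heap contents = [37]
pop() → 37: heap contents = []
push(40): heap contents = [40]
push(91): heap contents = [40, 91]
push(22): heap contents = [22, 40, 91]
push(66): heap contents = [22, 40, 66, 91]
push(16): heap contents = [16, 22, 40, 66, 91]
push(70): heap contents = [16, 22, 40, 66, 70, 91]
push(60): heap contents = [16, 22, 40, 60, 66, 70, 91]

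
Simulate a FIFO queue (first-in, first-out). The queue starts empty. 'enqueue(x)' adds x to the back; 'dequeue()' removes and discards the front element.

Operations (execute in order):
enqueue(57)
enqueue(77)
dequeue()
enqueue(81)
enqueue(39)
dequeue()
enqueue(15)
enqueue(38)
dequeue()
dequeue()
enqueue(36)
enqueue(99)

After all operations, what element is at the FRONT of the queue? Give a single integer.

enqueue(57): queue = [57]
enqueue(77): queue = [57, 77]
dequeue(): queue = [77]
enqueue(81): queue = [77, 81]
enqueue(39): queue = [77, 81, 39]
dequeue(): queue = [81, 39]
enqueue(15): queue = [81, 39, 15]
enqueue(38): queue = [81, 39, 15, 38]
dequeue(): queue = [39, 15, 38]
dequeue(): queue = [15, 38]
enqueue(36): queue = [15, 38, 36]
enqueue(99): queue = [15, 38, 36, 99]

Answer: 15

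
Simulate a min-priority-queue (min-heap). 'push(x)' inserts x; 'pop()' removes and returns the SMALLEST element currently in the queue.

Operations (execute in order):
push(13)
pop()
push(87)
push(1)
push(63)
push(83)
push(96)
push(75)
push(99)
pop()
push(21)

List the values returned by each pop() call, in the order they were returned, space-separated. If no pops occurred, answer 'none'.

Answer: 13 1

Derivation:
push(13): heap contents = [13]
pop() → 13: heap contents = []
push(87): heap contents = [87]
push(1): heap contents = [1, 87]
push(63): heap contents = [1, 63, 87]
push(83): heap contents = [1, 63, 83, 87]
push(96): heap contents = [1, 63, 83, 87, 96]
push(75): heap contents = [1, 63, 75, 83, 87, 96]
push(99): heap contents = [1, 63, 75, 83, 87, 96, 99]
pop() → 1: heap contents = [63, 75, 83, 87, 96, 99]
push(21): heap contents = [21, 63, 75, 83, 87, 96, 99]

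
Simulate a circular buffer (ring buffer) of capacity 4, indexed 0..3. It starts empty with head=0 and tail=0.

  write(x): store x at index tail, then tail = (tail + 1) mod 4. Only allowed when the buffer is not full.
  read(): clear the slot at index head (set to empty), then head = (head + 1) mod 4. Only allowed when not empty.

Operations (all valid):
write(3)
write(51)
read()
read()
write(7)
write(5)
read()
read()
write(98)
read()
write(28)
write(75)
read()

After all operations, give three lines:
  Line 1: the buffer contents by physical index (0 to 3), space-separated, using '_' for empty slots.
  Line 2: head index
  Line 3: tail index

Answer: _ _ 75 _
2
3

Derivation:
write(3): buf=[3 _ _ _], head=0, tail=1, size=1
write(51): buf=[3 51 _ _], head=0, tail=2, size=2
read(): buf=[_ 51 _ _], head=1, tail=2, size=1
read(): buf=[_ _ _ _], head=2, tail=2, size=0
write(7): buf=[_ _ 7 _], head=2, tail=3, size=1
write(5): buf=[_ _ 7 5], head=2, tail=0, size=2
read(): buf=[_ _ _ 5], head=3, tail=0, size=1
read(): buf=[_ _ _ _], head=0, tail=0, size=0
write(98): buf=[98 _ _ _], head=0, tail=1, size=1
read(): buf=[_ _ _ _], head=1, tail=1, size=0
write(28): buf=[_ 28 _ _], head=1, tail=2, size=1
write(75): buf=[_ 28 75 _], head=1, tail=3, size=2
read(): buf=[_ _ 75 _], head=2, tail=3, size=1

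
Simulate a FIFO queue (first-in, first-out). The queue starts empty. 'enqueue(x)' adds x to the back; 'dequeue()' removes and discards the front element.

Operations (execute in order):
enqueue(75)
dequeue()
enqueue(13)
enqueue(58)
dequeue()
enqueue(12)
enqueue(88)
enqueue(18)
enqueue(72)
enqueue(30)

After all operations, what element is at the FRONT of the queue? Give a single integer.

enqueue(75): queue = [75]
dequeue(): queue = []
enqueue(13): queue = [13]
enqueue(58): queue = [13, 58]
dequeue(): queue = [58]
enqueue(12): queue = [58, 12]
enqueue(88): queue = [58, 12, 88]
enqueue(18): queue = [58, 12, 88, 18]
enqueue(72): queue = [58, 12, 88, 18, 72]
enqueue(30): queue = [58, 12, 88, 18, 72, 30]

Answer: 58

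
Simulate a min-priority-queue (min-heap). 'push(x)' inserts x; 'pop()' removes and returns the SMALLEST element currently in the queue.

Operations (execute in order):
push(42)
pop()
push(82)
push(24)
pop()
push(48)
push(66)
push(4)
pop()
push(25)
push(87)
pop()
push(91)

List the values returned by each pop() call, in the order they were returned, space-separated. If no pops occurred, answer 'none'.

push(42): heap contents = [42]
pop() → 42: heap contents = []
push(82): heap contents = [82]
push(24): heap contents = [24, 82]
pop() → 24: heap contents = [82]
push(48): heap contents = [48, 82]
push(66): heap contents = [48, 66, 82]
push(4): heap contents = [4, 48, 66, 82]
pop() → 4: heap contents = [48, 66, 82]
push(25): heap contents = [25, 48, 66, 82]
push(87): heap contents = [25, 48, 66, 82, 87]
pop() → 25: heap contents = [48, 66, 82, 87]
push(91): heap contents = [48, 66, 82, 87, 91]

Answer: 42 24 4 25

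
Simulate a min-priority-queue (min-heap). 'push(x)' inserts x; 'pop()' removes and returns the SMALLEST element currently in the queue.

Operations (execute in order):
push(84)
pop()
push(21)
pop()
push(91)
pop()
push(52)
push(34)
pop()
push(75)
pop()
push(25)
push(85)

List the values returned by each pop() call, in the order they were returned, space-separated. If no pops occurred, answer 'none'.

Answer: 84 21 91 34 52

Derivation:
push(84): heap contents = [84]
pop() → 84: heap contents = []
push(21): heap contents = [21]
pop() → 21: heap contents = []
push(91): heap contents = [91]
pop() → 91: heap contents = []
push(52): heap contents = [52]
push(34): heap contents = [34, 52]
pop() → 34: heap contents = [52]
push(75): heap contents = [52, 75]
pop() → 52: heap contents = [75]
push(25): heap contents = [25, 75]
push(85): heap contents = [25, 75, 85]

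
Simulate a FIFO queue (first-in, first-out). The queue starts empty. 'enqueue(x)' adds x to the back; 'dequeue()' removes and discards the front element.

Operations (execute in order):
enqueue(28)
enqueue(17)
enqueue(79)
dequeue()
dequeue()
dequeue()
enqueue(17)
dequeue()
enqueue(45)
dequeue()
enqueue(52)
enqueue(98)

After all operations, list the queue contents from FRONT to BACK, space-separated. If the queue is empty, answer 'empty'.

Answer: 52 98

Derivation:
enqueue(28): [28]
enqueue(17): [28, 17]
enqueue(79): [28, 17, 79]
dequeue(): [17, 79]
dequeue(): [79]
dequeue(): []
enqueue(17): [17]
dequeue(): []
enqueue(45): [45]
dequeue(): []
enqueue(52): [52]
enqueue(98): [52, 98]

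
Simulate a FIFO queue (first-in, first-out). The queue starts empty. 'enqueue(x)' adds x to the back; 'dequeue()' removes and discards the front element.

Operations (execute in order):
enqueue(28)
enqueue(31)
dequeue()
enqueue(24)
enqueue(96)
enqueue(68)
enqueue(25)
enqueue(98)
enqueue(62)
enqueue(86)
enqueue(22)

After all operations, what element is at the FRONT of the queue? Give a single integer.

enqueue(28): queue = [28]
enqueue(31): queue = [28, 31]
dequeue(): queue = [31]
enqueue(24): queue = [31, 24]
enqueue(96): queue = [31, 24, 96]
enqueue(68): queue = [31, 24, 96, 68]
enqueue(25): queue = [31, 24, 96, 68, 25]
enqueue(98): queue = [31, 24, 96, 68, 25, 98]
enqueue(62): queue = [31, 24, 96, 68, 25, 98, 62]
enqueue(86): queue = [31, 24, 96, 68, 25, 98, 62, 86]
enqueue(22): queue = [31, 24, 96, 68, 25, 98, 62, 86, 22]

Answer: 31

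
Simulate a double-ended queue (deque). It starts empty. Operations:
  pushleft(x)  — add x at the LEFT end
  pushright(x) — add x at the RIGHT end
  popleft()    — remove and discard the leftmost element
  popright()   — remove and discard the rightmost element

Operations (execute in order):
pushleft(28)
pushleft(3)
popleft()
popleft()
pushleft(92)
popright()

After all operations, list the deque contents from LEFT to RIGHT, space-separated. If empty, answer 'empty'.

Answer: empty

Derivation:
pushleft(28): [28]
pushleft(3): [3, 28]
popleft(): [28]
popleft(): []
pushleft(92): [92]
popright(): []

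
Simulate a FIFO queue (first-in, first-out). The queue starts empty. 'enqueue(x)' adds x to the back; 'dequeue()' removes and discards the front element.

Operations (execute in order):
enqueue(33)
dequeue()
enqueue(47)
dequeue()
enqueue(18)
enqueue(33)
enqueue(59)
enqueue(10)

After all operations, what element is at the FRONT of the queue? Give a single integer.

enqueue(33): queue = [33]
dequeue(): queue = []
enqueue(47): queue = [47]
dequeue(): queue = []
enqueue(18): queue = [18]
enqueue(33): queue = [18, 33]
enqueue(59): queue = [18, 33, 59]
enqueue(10): queue = [18, 33, 59, 10]

Answer: 18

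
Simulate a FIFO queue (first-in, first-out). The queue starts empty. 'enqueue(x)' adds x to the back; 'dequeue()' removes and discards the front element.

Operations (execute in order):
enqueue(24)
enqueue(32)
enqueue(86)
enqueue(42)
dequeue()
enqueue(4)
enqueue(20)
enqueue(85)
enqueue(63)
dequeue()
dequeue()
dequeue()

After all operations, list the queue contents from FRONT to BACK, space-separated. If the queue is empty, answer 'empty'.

Answer: 4 20 85 63

Derivation:
enqueue(24): [24]
enqueue(32): [24, 32]
enqueue(86): [24, 32, 86]
enqueue(42): [24, 32, 86, 42]
dequeue(): [32, 86, 42]
enqueue(4): [32, 86, 42, 4]
enqueue(20): [32, 86, 42, 4, 20]
enqueue(85): [32, 86, 42, 4, 20, 85]
enqueue(63): [32, 86, 42, 4, 20, 85, 63]
dequeue(): [86, 42, 4, 20, 85, 63]
dequeue(): [42, 4, 20, 85, 63]
dequeue(): [4, 20, 85, 63]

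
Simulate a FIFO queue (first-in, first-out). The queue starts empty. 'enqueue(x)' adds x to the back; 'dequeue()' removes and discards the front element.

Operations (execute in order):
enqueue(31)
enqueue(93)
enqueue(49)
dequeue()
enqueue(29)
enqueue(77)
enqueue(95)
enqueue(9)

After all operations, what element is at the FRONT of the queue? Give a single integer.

enqueue(31): queue = [31]
enqueue(93): queue = [31, 93]
enqueue(49): queue = [31, 93, 49]
dequeue(): queue = [93, 49]
enqueue(29): queue = [93, 49, 29]
enqueue(77): queue = [93, 49, 29, 77]
enqueue(95): queue = [93, 49, 29, 77, 95]
enqueue(9): queue = [93, 49, 29, 77, 95, 9]

Answer: 93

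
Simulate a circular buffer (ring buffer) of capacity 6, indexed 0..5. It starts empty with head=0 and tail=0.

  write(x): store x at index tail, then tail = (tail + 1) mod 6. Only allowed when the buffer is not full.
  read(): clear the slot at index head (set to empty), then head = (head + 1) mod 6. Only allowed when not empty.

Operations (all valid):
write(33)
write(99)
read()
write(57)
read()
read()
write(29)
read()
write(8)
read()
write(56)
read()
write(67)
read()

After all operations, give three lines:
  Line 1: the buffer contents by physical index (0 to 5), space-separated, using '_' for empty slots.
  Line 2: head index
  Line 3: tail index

Answer: _ _ _ _ _ _
1
1

Derivation:
write(33): buf=[33 _ _ _ _ _], head=0, tail=1, size=1
write(99): buf=[33 99 _ _ _ _], head=0, tail=2, size=2
read(): buf=[_ 99 _ _ _ _], head=1, tail=2, size=1
write(57): buf=[_ 99 57 _ _ _], head=1, tail=3, size=2
read(): buf=[_ _ 57 _ _ _], head=2, tail=3, size=1
read(): buf=[_ _ _ _ _ _], head=3, tail=3, size=0
write(29): buf=[_ _ _ 29 _ _], head=3, tail=4, size=1
read(): buf=[_ _ _ _ _ _], head=4, tail=4, size=0
write(8): buf=[_ _ _ _ 8 _], head=4, tail=5, size=1
read(): buf=[_ _ _ _ _ _], head=5, tail=5, size=0
write(56): buf=[_ _ _ _ _ 56], head=5, tail=0, size=1
read(): buf=[_ _ _ _ _ _], head=0, tail=0, size=0
write(67): buf=[67 _ _ _ _ _], head=0, tail=1, size=1
read(): buf=[_ _ _ _ _ _], head=1, tail=1, size=0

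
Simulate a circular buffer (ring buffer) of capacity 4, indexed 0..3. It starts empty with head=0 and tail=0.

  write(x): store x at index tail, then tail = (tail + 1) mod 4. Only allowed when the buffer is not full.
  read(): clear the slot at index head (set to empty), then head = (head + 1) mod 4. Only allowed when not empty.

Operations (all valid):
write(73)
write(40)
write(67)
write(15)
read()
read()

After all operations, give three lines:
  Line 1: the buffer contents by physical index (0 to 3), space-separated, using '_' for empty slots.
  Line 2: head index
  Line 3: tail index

write(73): buf=[73 _ _ _], head=0, tail=1, size=1
write(40): buf=[73 40 _ _], head=0, tail=2, size=2
write(67): buf=[73 40 67 _], head=0, tail=3, size=3
write(15): buf=[73 40 67 15], head=0, tail=0, size=4
read(): buf=[_ 40 67 15], head=1, tail=0, size=3
read(): buf=[_ _ 67 15], head=2, tail=0, size=2

Answer: _ _ 67 15
2
0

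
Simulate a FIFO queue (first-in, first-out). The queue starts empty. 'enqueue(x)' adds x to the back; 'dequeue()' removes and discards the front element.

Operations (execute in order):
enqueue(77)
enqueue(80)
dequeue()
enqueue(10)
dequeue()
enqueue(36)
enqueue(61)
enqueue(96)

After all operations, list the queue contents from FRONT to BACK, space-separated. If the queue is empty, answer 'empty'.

Answer: 10 36 61 96

Derivation:
enqueue(77): [77]
enqueue(80): [77, 80]
dequeue(): [80]
enqueue(10): [80, 10]
dequeue(): [10]
enqueue(36): [10, 36]
enqueue(61): [10, 36, 61]
enqueue(96): [10, 36, 61, 96]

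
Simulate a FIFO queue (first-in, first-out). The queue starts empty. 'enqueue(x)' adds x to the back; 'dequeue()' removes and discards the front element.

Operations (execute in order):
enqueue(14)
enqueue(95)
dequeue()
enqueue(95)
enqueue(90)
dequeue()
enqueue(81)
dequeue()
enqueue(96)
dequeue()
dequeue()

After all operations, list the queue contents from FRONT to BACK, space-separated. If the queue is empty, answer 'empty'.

enqueue(14): [14]
enqueue(95): [14, 95]
dequeue(): [95]
enqueue(95): [95, 95]
enqueue(90): [95, 95, 90]
dequeue(): [95, 90]
enqueue(81): [95, 90, 81]
dequeue(): [90, 81]
enqueue(96): [90, 81, 96]
dequeue(): [81, 96]
dequeue(): [96]

Answer: 96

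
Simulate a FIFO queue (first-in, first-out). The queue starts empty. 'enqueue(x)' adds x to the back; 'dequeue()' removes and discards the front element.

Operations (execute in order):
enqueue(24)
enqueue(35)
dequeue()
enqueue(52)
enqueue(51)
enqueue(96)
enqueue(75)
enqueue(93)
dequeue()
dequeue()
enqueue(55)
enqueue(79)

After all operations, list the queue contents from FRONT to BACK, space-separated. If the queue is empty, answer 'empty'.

Answer: 51 96 75 93 55 79

Derivation:
enqueue(24): [24]
enqueue(35): [24, 35]
dequeue(): [35]
enqueue(52): [35, 52]
enqueue(51): [35, 52, 51]
enqueue(96): [35, 52, 51, 96]
enqueue(75): [35, 52, 51, 96, 75]
enqueue(93): [35, 52, 51, 96, 75, 93]
dequeue(): [52, 51, 96, 75, 93]
dequeue(): [51, 96, 75, 93]
enqueue(55): [51, 96, 75, 93, 55]
enqueue(79): [51, 96, 75, 93, 55, 79]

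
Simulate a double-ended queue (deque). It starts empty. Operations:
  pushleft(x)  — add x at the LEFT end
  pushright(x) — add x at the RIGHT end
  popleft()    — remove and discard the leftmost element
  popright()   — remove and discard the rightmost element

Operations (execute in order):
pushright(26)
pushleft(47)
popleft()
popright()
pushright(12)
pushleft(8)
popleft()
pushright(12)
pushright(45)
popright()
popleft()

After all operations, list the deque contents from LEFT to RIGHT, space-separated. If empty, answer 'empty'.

Answer: 12

Derivation:
pushright(26): [26]
pushleft(47): [47, 26]
popleft(): [26]
popright(): []
pushright(12): [12]
pushleft(8): [8, 12]
popleft(): [12]
pushright(12): [12, 12]
pushright(45): [12, 12, 45]
popright(): [12, 12]
popleft(): [12]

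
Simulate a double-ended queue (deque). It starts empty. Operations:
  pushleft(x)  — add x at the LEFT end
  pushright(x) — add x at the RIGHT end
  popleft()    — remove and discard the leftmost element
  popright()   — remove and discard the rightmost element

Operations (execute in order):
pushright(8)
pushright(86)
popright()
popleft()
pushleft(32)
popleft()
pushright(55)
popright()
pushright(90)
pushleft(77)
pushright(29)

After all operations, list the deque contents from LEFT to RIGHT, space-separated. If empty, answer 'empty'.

pushright(8): [8]
pushright(86): [8, 86]
popright(): [8]
popleft(): []
pushleft(32): [32]
popleft(): []
pushright(55): [55]
popright(): []
pushright(90): [90]
pushleft(77): [77, 90]
pushright(29): [77, 90, 29]

Answer: 77 90 29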